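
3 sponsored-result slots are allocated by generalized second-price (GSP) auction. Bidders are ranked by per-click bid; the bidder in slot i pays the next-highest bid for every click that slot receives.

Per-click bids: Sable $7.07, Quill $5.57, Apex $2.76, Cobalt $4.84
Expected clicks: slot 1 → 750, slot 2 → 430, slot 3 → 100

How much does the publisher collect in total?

Total revenue: $6534.70

Per-click bids in order: $7.07 (Sable) > $5.57 (Quill) > $4.84 (Cobalt) > $2.76 (Apex)
Slot 1: Sable pays $5.57 × 750 = $4177.50
Slot 2: Quill pays $4.84 × 430 = $2081.20
Slot 3: Cobalt pays $2.76 × 100 = $276.00
Total = $6534.70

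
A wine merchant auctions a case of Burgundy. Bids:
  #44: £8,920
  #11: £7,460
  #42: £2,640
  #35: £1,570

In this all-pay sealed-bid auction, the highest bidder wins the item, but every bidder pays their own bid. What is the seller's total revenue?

Total revenue: £20,590

Bids ranked: 8,920 (#44) > 7,460 (#11) > 2,640 (#42) > 1,570 (#35)
#44 wins with the top bid; all bids are sunk regardless.
Every bidder forfeits their bid regardless of winning.
Revenue = 8,920 + 7,460 + 2,640 + 1,570 = £20,590.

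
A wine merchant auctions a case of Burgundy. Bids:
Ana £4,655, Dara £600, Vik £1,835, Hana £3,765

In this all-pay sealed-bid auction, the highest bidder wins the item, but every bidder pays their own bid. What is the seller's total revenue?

Bids ranked: 4,655 (Ana) > 3,765 (Hana) > 1,835 (Vik) > 600 (Dara)
Ana wins with the top bid; all bids are sunk regardless.
Every bidder forfeits their bid regardless of winning.
Revenue = 4,655 + 600 + 1,835 + 3,765 = £10,855.

Total revenue: £10,855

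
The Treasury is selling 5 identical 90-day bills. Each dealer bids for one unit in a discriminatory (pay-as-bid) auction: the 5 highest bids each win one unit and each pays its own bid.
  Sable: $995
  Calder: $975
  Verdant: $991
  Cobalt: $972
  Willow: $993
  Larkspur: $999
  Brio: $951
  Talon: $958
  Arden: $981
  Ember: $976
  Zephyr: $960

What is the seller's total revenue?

Ordering the bids: 999 (Larkspur), 995 (Sable), 993 (Willow), 991 (Verdant), 981 (Arden), 976 (Ember), 975 (Calder), …
The 5 highest are Larkspur, Sable, Willow, Verdant, Arden.
Total revenue = 999 + 995 + 993 + 991 + 981 = $4,959.

Total revenue: $4,959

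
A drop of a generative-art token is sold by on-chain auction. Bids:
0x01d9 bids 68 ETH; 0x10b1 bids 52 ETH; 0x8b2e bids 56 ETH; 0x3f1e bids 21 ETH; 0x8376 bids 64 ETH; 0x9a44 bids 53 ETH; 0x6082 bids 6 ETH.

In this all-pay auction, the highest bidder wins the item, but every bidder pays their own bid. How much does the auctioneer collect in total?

Total revenue: 320 ETH

Sorting bids: 68 (0x01d9) > 64 (0x8376) > 56 (0x8b2e) > 53 (0x9a44) > 52 (0x10b1) > 21 (0x3f1e) > …
0x01d9 wins with the top bid; all bids are sunk regardless.
Every bidder forfeits their bid regardless of winning.
Revenue = 68 + 52 + 56 + 21 + 64 + 53 + 6 = 320 ETH.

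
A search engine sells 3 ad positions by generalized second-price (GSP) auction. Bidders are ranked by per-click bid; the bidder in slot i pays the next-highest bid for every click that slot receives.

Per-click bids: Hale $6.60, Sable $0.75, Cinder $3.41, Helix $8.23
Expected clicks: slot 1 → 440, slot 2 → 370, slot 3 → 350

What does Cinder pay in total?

Cinder pays $262.50

Ranked by bid: $8.23 (Helix) > $6.60 (Hale) > $3.41 (Cinder) > $0.75 (Sable)
Cinder holds slot 3 → pays next bid $0.75 × 350 clicks = $262.50.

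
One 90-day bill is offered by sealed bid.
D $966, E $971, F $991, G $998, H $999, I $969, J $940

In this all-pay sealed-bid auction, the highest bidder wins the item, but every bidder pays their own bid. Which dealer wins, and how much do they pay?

H pays $999

All-pay sealed-bid auction: the highest bidder wins the item, but every bidder pays their own bid.
Bids in order: 999 (H) > 998 (G) > 991 (F) > 971 (E) > 969 (I) > 966 (D) > …
H wins with the top bid; all bids are sunk regardless.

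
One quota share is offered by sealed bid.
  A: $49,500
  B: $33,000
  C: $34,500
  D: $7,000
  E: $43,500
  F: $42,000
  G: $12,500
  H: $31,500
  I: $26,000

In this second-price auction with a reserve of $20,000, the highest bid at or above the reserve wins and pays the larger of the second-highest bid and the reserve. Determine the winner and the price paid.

A pays $43,500

Second-price auction with a reserve of $20,000: the highest bid at or above the reserve wins and pays the larger of the second-highest bid and the reserve.
Bids in order: 49,500 (A) > 43,500 (E) > 42,000 (F) > 34,500 (C) > 33,000 (B) > 31,500 (H) > …
A has the top bid at or above the reserve ($49,500).
max(second-highest $43,500, reserve $20,000) = $43,500; the reserve does not bind.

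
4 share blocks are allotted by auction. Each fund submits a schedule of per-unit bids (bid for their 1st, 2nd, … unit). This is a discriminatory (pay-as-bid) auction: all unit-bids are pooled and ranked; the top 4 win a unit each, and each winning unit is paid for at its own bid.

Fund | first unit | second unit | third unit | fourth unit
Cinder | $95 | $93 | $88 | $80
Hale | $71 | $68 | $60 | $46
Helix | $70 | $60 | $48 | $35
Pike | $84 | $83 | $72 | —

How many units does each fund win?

All unit-bids, highest first — top 4: 95 (Cinder-1), 93 (Cinder-2), 88 (Cinder-3), 84 (Pike-1)
Next rejected bid: $83 (not a price — pay-as-bid).
Allocation: Cinder 3, Pike 1.

Cinder 3, Pike 1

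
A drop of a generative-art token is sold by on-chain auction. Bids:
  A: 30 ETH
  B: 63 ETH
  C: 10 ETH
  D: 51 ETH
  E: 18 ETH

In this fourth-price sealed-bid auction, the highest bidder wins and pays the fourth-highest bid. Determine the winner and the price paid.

Rule: the highest bidder wins and pays the fourth-highest bid.
Sorting bids: 63 (B) > 51 (D) > 30 (A) > 18 (E) > 10 (C)
B wins; payment is bid #4 in the ranking = 18 ETH.

B pays 18 ETH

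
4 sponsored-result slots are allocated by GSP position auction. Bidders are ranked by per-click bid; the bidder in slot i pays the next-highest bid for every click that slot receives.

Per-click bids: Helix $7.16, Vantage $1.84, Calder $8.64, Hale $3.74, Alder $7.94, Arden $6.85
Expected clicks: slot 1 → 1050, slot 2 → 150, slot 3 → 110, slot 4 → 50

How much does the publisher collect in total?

Sorting advertisers: $8.64 (Calder) > $7.94 (Alder) > $7.16 (Helix) > $6.85 (Arden) > $3.74 (Hale) > …
Slot 1: Calder pays $7.94 × 1050 = $8337.00
Slot 2: Alder pays $7.16 × 150 = $1074.00
Slot 3: Helix pays $6.85 × 110 = $753.50
Slot 4: Arden pays $3.74 × 50 = $187.00
Total = $10351.50

Total revenue: $10351.50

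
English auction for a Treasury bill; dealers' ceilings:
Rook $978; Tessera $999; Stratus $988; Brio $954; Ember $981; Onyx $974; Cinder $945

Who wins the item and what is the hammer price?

Tessera wins at $988

Rule: the price rises until one bidder remains; the winner pays the price at which the last rival dropped out.
Sorting limits: 999 (Tessera) > 988 (Stratus) > 981 (Ember) > 978 (Rook) > 974 (Onyx) > 954 (Brio) > …
Bidding ends when Stratus exits at $988; Tessera takes it.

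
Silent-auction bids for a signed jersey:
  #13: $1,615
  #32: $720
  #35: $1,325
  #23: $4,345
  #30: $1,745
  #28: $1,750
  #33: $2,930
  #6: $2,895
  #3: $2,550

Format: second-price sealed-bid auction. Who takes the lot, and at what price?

#23 pays $2,930

Rule: the highest bidder wins and pays the second-highest bid.
Bids ranked: 4,345 (#23) > 2,930 (#33) > 2,895 (#6) > 2,550 (#3) > 1,750 (#28) > 1,745 (#30) > …
Second-price: #23 pays #33's bid of $2,930.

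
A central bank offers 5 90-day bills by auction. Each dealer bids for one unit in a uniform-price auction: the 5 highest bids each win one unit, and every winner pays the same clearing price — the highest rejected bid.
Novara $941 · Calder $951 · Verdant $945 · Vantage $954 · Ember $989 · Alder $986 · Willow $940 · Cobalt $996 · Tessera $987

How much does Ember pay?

Bids ranked high→low: 996 (Cobalt), 989 (Ember), 987 (Tessera), 986 (Alder), 954 (Vantage), 951 (Calder), 945 (Verdant), …
Winners (5 units): Cobalt, Ember, Tessera, Alder, Vantage.
First losing bid is Calder's $951, which sets the uniform price.
Ember wins → pays $951.

Ember pays $951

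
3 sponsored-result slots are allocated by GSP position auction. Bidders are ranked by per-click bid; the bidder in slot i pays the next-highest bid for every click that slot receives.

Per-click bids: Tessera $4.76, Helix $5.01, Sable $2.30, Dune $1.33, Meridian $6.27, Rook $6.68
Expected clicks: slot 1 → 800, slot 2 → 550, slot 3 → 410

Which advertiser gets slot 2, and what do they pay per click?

Ranked by bid: $6.68 (Rook) > $6.27 (Meridian) > $5.01 (Helix) > $4.76 (Tessera) > …
Slot 2 goes to the second-ranked bidder, Meridian, who pays the next bid down: $5.01/click.

Meridian; $5.01 per click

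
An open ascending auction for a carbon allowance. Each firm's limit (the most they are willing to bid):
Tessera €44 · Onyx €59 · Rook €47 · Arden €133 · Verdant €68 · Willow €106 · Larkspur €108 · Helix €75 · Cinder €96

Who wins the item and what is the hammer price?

Arden wins at €108

Ascending (English) auction: the price rises until one bidder remains; the winner pays the price at which the last rival dropped out.
Limits in order: 133 (Arden) > 108 (Larkspur) > 106 (Willow) > 96 (Cinder) > 75 (Helix) > 68 (Verdant) > …
Bidding ends when Larkspur exits at €108; Arden takes it.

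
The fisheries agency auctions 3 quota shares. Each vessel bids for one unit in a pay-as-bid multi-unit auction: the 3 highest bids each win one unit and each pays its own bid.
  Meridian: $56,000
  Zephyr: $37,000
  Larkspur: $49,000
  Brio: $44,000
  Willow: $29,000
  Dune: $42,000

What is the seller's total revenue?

Total revenue: $149,000

Bids ranked high→low: 56,000 (Meridian), 49,000 (Larkspur), 44,000 (Brio), 42,000 (Dune), 37,000 (Zephyr), …
Top 3: Meridian, Larkspur, Brio.
Total revenue = 56,000 + 49,000 + 44,000 = $149,000.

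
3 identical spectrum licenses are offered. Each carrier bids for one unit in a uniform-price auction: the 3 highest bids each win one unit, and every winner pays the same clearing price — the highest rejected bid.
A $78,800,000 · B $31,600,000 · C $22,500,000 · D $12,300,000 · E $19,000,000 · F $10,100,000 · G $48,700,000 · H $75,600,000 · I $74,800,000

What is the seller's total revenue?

Total revenue: $146,100,000

Ordering the bids: 78,800,000 (A), 75,600,000 (H), 74,800,000 (I), 48,700,000 (G), 31,600,000 (B), …
Winners (3 units): A, H, I.
Clearing price = highest rejected bid = $48,700,000.
Total revenue = 3 × $48,700,000 = $146,100,000.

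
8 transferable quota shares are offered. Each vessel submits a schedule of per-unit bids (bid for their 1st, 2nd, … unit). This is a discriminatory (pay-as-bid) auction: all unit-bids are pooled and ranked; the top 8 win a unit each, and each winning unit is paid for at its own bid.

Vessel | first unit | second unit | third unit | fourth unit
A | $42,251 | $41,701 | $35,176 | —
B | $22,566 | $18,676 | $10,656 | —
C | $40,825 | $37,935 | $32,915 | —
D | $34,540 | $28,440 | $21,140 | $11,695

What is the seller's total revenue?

Total revenue: $293,783

Pooled unit-bids ranked (top 8): 42,251 (A-1), 41,701 (A-2), 40,825 (C-1), 37,935 (C-2), 35,176 (A-3), 34,540 (D-1), 32,915 (C-3), 28,440 (D-2)
Next rejected bid: $22,566 (not a price — pay-as-bid).
Each winning unit pays its own bid.
Revenue = 42,251 + 41,701 + 40,825 + 37,935 + 35,176 + 34,540 + 32,915 + 28,440 = $293,783.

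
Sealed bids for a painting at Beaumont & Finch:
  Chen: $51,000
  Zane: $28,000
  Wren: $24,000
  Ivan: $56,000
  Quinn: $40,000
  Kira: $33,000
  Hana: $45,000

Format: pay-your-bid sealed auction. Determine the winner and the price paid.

Rule: the highest bidder wins and pays their own bid.
Bids ranked: 56,000 (Ivan) > 51,000 (Chen) > 45,000 (Hana) > 40,000 (Quinn) > 33,000 (Kira) > 28,000 (Zane) > …
Ivan is highest → pays own bid, $56,000.

Ivan pays $56,000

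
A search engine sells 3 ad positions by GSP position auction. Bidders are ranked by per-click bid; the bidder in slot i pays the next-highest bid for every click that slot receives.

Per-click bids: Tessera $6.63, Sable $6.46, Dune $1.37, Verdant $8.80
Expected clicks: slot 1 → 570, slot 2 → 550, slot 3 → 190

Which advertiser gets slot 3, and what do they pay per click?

Sable; $1.37 per click

Per-click bids in order: $8.80 (Verdant) > $6.63 (Tessera) > $6.46 (Sable) > $1.37 (Dune)
Slot 3 goes to the third-ranked bidder, Sable, who pays the next bid down: $1.37/click.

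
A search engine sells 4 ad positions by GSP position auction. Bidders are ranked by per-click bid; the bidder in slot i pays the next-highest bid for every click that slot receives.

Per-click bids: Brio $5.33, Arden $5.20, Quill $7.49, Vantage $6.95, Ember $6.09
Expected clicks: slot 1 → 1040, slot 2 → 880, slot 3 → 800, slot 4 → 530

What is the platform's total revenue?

Sorting advertisers: $7.49 (Quill) > $6.95 (Vantage) > $6.09 (Ember) > $5.33 (Brio) > $5.20 (Arden)
Slot 1: Quill pays $6.95 × 1040 = $7228.00
Slot 2: Vantage pays $6.09 × 880 = $5359.20
Slot 3: Ember pays $5.33 × 800 = $4264.00
Slot 4: Brio pays $5.20 × 530 = $2756.00
Total = $19607.20

Total revenue: $19607.20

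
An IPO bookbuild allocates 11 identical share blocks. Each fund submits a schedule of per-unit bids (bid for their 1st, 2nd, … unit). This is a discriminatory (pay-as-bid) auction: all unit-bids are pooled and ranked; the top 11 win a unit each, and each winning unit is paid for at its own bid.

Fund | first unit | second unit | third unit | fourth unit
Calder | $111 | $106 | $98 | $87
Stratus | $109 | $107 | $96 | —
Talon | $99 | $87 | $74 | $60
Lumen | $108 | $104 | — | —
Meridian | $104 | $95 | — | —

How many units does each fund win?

Merging the schedules and taking the best 11: 111 (Calder-1), 109 (Stratus-1), 108 (Lumen-1), 107 (Stratus-2), 106 (Calder-2), 104 (Lumen-2), 104 (Meridian-1), 99 (Talon-1), 98 (Calder-3), 96 (Stratus-3), 95 (Meridian-2)
Next rejected bid: $87 (not a price — pay-as-bid).
Allocation: Calder 3, Lumen 2, Meridian 2, Stratus 3, Talon 1.

Calder 3, Lumen 2, Meridian 2, Stratus 3, Talon 1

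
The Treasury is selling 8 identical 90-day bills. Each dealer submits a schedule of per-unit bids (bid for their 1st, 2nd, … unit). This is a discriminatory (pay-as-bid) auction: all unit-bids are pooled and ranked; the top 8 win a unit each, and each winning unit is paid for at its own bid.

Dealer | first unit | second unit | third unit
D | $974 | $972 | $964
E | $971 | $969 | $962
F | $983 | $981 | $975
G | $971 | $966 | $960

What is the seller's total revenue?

Total revenue: $7,796

Pooled unit-bids ranked (top 8): 983 (F-1), 981 (F-2), 975 (F-3), 974 (D-1), 972 (D-2), 971 (E-1), 971 (G-1), 969 (E-2)
Next rejected bid: $966 (not a price — pay-as-bid).
Each winning unit pays its own bid.
Revenue = 983 + 981 + 975 + 974 + 972 + 971 + 971 + 969 = $7,796.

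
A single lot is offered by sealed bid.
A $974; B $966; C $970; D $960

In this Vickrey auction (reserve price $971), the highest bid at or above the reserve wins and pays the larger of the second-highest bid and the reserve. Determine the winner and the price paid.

A pays $971

Bids ranked: 974 (A) > 970 (C) > 966 (B) > 960 (D)
Highest eligible bid: A at $974.
Second-highest bid $970 is below the reserve $971, so the reserve binds → payment $971.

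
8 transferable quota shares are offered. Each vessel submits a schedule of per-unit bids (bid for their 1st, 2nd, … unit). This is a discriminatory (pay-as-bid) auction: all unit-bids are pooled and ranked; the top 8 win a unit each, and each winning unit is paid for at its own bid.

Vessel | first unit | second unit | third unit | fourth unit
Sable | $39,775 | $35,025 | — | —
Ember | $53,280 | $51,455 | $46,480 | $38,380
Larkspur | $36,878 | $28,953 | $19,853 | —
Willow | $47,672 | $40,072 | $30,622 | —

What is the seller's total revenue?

Total revenue: $353,992

Merging the schedules and taking the best 8: 53,280 (Ember-1), 51,455 (Ember-2), 47,672 (Willow-1), 46,480 (Ember-3), 40,072 (Willow-2), 39,775 (Sable-1), 38,380 (Ember-4), 36,878 (Larkspur-1)
Next rejected bid: $35,025 (not a price — pay-as-bid).
Each winning unit pays its own bid.
Revenue = 53,280 + 51,455 + 47,672 + 46,480 + 40,072 + 39,775 + 38,380 + 36,878 = $353,992.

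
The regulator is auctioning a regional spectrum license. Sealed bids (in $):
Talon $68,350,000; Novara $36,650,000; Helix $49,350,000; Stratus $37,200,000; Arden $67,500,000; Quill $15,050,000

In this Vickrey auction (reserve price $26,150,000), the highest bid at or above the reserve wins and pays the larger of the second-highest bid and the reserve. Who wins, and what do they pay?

Bids ranked: 68,350,000 (Talon) > 67,500,000 (Arden) > 49,350,000 (Helix) > 37,200,000 (Stratus) > 36,650,000 (Novara) > 15,050,000 (Quill)
Highest eligible bid: Talon at $68,350,000.
Second-highest bid $67,500,000 exceeds the reserve $26,150,000 → payment $67,500,000.

Talon pays $67,500,000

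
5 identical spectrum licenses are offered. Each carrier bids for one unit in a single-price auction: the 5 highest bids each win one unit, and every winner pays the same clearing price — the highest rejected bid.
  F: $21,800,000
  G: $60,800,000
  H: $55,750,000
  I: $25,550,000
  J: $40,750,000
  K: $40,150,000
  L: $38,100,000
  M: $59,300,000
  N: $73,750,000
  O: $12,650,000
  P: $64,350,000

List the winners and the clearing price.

Sorting: 73,750,000 (N), 64,350,000 (P), 60,800,000 (G), 59,300,000 (M), 55,750,000 (H), 40,750,000 (J), 40,150,000 (K), …
Top 5: N, P, G, M, H.
Clearing price = highest rejected bid = $40,750,000.

N, P, G, M, H; each pays $40,750,000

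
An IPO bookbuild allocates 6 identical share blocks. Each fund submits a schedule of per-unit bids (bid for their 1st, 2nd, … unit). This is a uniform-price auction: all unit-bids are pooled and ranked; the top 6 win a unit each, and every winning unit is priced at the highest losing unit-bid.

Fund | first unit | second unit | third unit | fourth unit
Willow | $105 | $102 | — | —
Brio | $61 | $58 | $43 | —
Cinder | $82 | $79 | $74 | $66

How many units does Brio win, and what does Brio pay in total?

Brio: 0 units, pays $0

Merging the schedules and taking the best 6: 105 (Willow-1), 102 (Willow-2), 82 (Cinder-1), 79 (Cinder-2), 74 (Cinder-3), 66 (Cinder-4)
First bid not allocated: $61.
Brio wins 0 unit(s) at $61 each.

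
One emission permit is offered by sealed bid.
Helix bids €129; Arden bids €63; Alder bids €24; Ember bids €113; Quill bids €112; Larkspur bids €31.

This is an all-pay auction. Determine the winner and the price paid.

All-pay auction: the highest bidder wins the item, but every bidder pays their own bid.
Bids ranked: 129 (Helix) > 113 (Ember) > 112 (Quill) > 63 (Arden) > 31 (Larkspur) > 24 (Alder)
Helix wins with the top bid; all bids are sunk regardless.

Helix pays €129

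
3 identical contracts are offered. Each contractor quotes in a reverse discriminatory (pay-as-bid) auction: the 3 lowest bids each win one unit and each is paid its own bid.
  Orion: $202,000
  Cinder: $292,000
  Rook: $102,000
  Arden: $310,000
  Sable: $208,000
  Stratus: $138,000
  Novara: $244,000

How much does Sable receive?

Sable is paid $0

Ordering the bids: 102,000 (Rook), 138,000 (Stratus), 202,000 (Orion), 208,000 (Sable), 244,000 (Novara), …
Lowest 3: Rook, Stratus, Orion.
Sable does not win → $0.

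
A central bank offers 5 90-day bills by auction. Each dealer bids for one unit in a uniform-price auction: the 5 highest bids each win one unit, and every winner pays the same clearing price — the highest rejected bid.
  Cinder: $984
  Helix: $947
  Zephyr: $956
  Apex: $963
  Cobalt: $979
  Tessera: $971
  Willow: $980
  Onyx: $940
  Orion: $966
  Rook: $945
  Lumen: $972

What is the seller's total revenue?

Bids ranked high→low: 984 (Cinder), 980 (Willow), 979 (Cobalt), 972 (Lumen), 971 (Tessera), 966 (Orion), 963 (Apex), …
The 5 highest are Cinder, Willow, Cobalt, Lumen, Tessera.
Highest unsuccessful bid: $966 → clearing price.
Total revenue = 5 × $966 = $4,830.

Total revenue: $4,830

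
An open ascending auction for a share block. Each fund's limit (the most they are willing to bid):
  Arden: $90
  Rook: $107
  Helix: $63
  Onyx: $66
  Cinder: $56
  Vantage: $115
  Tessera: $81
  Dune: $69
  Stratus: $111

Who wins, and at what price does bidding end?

Open ascending-bid auction: the price rises until one bidder remains; the winner pays the price at which the last rival dropped out.
Limits ranked: 115 (Vantage) > 111 (Stratus) > 107 (Rook) > 90 (Arden) > 81 (Tessera) > 69 (Dune) > …
Once the price passes $111, only Vantage is left; the hammer falls at Stratus's limit of $111.

Vantage wins at $111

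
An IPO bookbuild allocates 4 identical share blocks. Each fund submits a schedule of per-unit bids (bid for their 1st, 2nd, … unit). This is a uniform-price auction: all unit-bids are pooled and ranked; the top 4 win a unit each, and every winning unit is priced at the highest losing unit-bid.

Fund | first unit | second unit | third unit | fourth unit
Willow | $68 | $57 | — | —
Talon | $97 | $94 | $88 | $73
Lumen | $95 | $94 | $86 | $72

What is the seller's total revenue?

Pooled unit-bids ranked (top 4): 97 (Talon-1), 95 (Lumen-1), 94 (Talon-2), 94 (Lumen-2)
The (k+1)-th unit-bid is $88.
Allocation: Lumen 2, Talon 2. Every unit priced at $88.
Revenue = 4 × 88 = $352.

Total revenue: $352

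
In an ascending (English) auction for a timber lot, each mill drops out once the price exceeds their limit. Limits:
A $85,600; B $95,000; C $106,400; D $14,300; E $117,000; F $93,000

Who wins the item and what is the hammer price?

E wins at $106,400

Open ascending-bid auction: the price rises until one bidder remains; the winner pays the price at which the last rival dropped out.
Limits ranked: 117,000 (E) > 106,400 (C) > 95,000 (B) > 93,000 (F) > 85,600 (A) > 14,300 (D)
Bidding ends when C exits at $106,400; E takes it.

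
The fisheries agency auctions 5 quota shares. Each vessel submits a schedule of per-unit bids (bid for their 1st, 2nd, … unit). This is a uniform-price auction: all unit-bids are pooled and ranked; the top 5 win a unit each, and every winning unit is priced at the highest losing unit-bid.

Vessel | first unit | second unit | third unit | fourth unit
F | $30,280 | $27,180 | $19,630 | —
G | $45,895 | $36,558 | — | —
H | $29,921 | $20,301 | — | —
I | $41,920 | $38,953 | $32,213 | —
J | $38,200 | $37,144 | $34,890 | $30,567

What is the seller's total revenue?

Merging the schedules and taking the best 5: 45,895 (G-1), 41,920 (I-1), 38,953 (I-2), 38,200 (J-1), 37,144 (J-2)
Highest rejected unit-bid = $36,558.
Allocation: G 1, I 2, J 2. Every unit priced at $36,558.
Revenue = 5 × 36,558 = $182,790.

Total revenue: $182,790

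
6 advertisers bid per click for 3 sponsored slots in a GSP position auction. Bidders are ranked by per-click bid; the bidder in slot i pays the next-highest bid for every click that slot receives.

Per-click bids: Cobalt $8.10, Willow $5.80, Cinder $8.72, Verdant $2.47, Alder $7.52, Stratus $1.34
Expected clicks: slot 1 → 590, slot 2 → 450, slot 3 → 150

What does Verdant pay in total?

Verdant pays $0.00

Per-click bids in order: $8.72 (Cinder) > $8.10 (Cobalt) > $7.52 (Alder) > $5.80 (Willow) > …
Verdant ranks below slot 3 → no slot, pays nothing.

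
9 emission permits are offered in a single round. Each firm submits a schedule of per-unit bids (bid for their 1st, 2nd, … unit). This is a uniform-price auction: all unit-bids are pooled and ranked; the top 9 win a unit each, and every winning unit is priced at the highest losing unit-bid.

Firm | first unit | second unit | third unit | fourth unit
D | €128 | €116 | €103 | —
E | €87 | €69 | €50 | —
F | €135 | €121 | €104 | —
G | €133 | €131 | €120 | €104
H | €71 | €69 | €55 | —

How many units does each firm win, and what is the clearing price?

D 2, F 3, G 4; clearing price €103

Pooled unit-bids ranked (top 9): 135 (F-1), 133 (G-1), 131 (G-2), 128 (D-1), 121 (F-2), 120 (G-3), 116 (D-2), 104 (F-3), 104 (G-4)
Highest rejected unit-bid = €103.
Allocation: D 2, F 3, G 4.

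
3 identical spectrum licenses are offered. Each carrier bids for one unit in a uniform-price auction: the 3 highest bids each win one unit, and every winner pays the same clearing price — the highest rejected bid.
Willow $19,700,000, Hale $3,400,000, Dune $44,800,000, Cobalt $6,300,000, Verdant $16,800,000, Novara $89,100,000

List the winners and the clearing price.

Novara, Dune, Willow; each pays $16,800,000

Ordering the bids: 89,100,000 (Novara), 44,800,000 (Dune), 19,700,000 (Willow), 16,800,000 (Verdant), 6,300,000 (Cobalt), …
The 3 highest are Novara, Dune, Willow.
First losing bid is Verdant's $16,800,000, which sets the uniform price.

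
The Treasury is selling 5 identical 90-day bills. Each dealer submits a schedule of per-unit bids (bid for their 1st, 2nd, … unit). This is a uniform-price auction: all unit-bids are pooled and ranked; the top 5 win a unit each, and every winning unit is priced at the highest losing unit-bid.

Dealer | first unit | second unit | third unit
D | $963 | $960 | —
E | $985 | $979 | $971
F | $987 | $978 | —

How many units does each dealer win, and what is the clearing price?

Merging the schedules and taking the best 5: 987 (F-1), 985 (E-1), 979 (E-2), 978 (F-2), 971 (E-3)
Highest rejected unit-bid = $963.
Allocation: E 3, F 2.

E 3, F 2; clearing price $963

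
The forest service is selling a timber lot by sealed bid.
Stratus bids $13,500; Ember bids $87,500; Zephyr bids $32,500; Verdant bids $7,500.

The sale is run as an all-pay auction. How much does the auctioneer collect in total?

Bids in order: 87,500 (Ember) > 32,500 (Zephyr) > 13,500 (Stratus) > 7,500 (Verdant)
Ember wins with the top bid; all bids are sunk regardless.
Every bidder forfeits their bid regardless of winning.
Revenue = 13,500 + 87,500 + 32,500 + 7,500 = $141,000.

Total revenue: $141,000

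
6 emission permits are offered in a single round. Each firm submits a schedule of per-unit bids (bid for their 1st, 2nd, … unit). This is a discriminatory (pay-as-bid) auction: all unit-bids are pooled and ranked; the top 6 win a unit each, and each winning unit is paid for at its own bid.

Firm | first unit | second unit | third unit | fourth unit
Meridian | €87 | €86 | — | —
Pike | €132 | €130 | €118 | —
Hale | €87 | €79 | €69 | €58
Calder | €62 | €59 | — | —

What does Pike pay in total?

Pike pays €380

Merging the schedules and taking the best 6: 132 (Pike-1), 130 (Pike-2), 118 (Pike-3), 87 (Meridian-1), 87 (Hale-1), 86 (Meridian-2)
Next rejected bid: €79 (not a price — pay-as-bid).
Pike's winning unit-bids: 132 + 130 + 118 = €380.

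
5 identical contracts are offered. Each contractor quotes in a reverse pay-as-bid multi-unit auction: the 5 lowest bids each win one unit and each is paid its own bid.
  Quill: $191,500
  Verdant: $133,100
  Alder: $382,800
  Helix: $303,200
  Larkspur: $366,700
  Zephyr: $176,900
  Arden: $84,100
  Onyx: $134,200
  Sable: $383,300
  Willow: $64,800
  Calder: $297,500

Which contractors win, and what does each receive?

Willow $64,800, Arden $84,100, Verdant $133,100, Onyx $134,200, Zephyr $176,900

Sorting: 64,800 (Willow), 84,100 (Arden), 133,100 (Verdant), 134,200 (Onyx), 176,900 (Zephyr), 191,500 (Quill), 297,500 (Calder), …
Winners (5 units): Willow, Arden, Verdant, Onyx, Zephyr.
Each winner is paid its own bid: Willow $64,800, Arden $84,100, Verdant $133,100, Onyx $134,200, Zephyr $176,900.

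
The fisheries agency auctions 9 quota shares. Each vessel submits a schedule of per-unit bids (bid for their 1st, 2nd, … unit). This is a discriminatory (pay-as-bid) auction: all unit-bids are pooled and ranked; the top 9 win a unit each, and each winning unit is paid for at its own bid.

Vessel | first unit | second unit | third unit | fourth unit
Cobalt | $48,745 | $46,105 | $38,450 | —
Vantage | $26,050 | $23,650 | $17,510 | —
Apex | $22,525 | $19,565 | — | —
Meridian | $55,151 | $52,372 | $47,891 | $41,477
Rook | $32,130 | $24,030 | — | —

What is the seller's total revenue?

All unit-bids, highest first — top 9: 55,151 (Meridian-1), 52,372 (Meridian-2), 48,745 (Cobalt-1), 47,891 (Meridian-3), 46,105 (Cobalt-2), 41,477 (Meridian-4), 38,450 (Cobalt-3), 32,130 (Rook-1), 26,050 (Vantage-1)
Next rejected bid: $24,030 (not a price — pay-as-bid).
Each winning unit pays its own bid.
Revenue = 55,151 + 52,372 + 48,745 + 47,891 + 46,105 + 41,477 + 38,450 + 32,130 + 26,050 = $388,371.

Total revenue: $388,371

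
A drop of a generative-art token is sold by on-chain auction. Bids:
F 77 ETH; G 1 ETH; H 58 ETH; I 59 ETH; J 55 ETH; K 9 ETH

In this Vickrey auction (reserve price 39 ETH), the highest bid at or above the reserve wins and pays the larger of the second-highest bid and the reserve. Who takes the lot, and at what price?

F pays 59 ETH

Bids ranked: 77 (F) > 59 (I) > 58 (H) > 55 (J) > 9 (K) > 1 (G)
F has the top bid at or above the reserve (77 ETH).
max(second-highest 59 ETH, reserve 39 ETH) = 59 ETH; the reserve does not bind.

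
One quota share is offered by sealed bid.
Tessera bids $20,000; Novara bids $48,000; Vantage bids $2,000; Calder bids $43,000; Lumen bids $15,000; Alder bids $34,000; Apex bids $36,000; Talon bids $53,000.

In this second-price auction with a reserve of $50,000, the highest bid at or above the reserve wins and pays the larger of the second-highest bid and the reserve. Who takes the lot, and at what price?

Talon pays $50,000

Rule: the highest bid at or above the reserve wins and pays the larger of the second-highest bid and the reserve.
Bids in order: 53,000 (Talon) > 48,000 (Novara) > 43,000 (Calder) > 36,000 (Apex) > 34,000 (Alder) > 20,000 (Tessera) > …
Highest eligible bid: Talon at $53,000.
max(second-highest $48,000, reserve $50,000) = $50,000.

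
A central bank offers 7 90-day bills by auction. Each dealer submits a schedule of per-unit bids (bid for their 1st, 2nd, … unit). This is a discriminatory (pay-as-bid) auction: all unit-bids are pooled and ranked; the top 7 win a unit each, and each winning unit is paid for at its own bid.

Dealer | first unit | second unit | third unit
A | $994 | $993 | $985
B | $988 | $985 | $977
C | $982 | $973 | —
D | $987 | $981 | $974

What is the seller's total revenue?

Pooled unit-bids ranked (top 7): 994 (A-1), 993 (A-2), 988 (B-1), 987 (D-1), 985 (A-3), 985 (B-2), 982 (C-1)
Next rejected bid: $981 (not a price — pay-as-bid).
Each winning unit pays its own bid.
Revenue = 994 + 993 + 988 + 987 + 985 + 985 + 982 = $6,914.

Total revenue: $6,914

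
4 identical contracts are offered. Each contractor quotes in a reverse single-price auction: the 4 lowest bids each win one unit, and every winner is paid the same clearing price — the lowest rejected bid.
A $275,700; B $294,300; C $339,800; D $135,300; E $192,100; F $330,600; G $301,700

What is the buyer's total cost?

Total cost: $1,206,800

Ordering the bids: 135,300 (D), 192,100 (E), 275,700 (A), 294,300 (B), 301,700 (G), 330,600 (F), …
The 4 lowest are D, E, A, B.
Lowest unsuccessful bid: $301,700 → clearing price.
Total cost = 4 × $301,700 = $1,206,800.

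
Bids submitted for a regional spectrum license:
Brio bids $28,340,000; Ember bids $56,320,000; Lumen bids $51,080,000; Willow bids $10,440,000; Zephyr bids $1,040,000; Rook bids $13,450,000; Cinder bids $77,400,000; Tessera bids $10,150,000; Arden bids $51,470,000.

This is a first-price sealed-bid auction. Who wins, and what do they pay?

First-price sealed-bid auction: the highest bidder wins and pays their own bid.
Bids in order: 77,400,000 (Cinder) > 56,320,000 (Ember) > 51,470,000 (Arden) > 51,080,000 (Lumen) > 28,340,000 (Brio) > 13,450,000 (Rook) > …
Cinder has the highest bid and pays exactly that: $77,400,000.

Cinder pays $77,400,000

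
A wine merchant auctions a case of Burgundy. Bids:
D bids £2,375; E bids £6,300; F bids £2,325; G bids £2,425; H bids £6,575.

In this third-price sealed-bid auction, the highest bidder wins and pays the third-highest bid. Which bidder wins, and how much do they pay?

H pays £2,425

Bids ranked: 6,575 (H) > 6,300 (E) > 2,425 (G) > 2,375 (D) > 2,325 (F)
H is highest; pays the third-highest bid, £2,425.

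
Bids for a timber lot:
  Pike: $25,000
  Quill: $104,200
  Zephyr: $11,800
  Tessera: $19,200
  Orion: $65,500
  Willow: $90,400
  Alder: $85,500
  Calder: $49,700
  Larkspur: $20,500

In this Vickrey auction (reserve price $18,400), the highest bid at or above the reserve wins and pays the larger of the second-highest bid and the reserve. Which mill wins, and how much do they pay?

Rule: the highest bid at or above the reserve wins and pays the larger of the second-highest bid and the reserve.
Bids in order: 104,200 (Quill) > 90,400 (Willow) > 85,500 (Alder) > 65,500 (Orion) > 49,700 (Calder) > 25,000 (Pike) > …
Highest eligible bid: Quill at $104,200.
max(second-highest $90,400, reserve $18,400) = $90,400; the reserve does not bind.

Quill pays $90,400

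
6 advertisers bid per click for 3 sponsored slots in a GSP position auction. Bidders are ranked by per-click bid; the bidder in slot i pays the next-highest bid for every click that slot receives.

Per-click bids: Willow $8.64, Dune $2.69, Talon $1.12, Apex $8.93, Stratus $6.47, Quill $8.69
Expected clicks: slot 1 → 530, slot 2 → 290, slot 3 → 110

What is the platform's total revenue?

Total revenue: $7823.00

Per-click bids in order: $8.93 (Apex) > $8.69 (Quill) > $8.64 (Willow) > $6.47 (Stratus) > …
Slot 1: Apex pays $8.69 × 530 = $4605.70
Slot 2: Quill pays $8.64 × 290 = $2505.60
Slot 3: Willow pays $6.47 × 110 = $711.70
Total = $7823.00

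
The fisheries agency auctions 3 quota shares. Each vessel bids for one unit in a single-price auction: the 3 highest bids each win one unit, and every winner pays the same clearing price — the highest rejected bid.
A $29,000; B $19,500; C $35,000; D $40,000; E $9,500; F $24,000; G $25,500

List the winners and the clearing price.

D, C, A; each pays $25,500

Bids ranked high→low: 40,000 (D), 35,000 (C), 29,000 (A), 25,500 (G), 24,000 (F), …
Winners (3 units): D, C, A.
Clearing price = highest rejected bid = $25,500.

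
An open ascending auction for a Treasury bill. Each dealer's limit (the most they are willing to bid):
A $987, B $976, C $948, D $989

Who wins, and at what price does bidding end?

Limits in order: 989 (D) > 987 (A) > 976 (B) > 948 (C)
Once the price passes $987, only D is left; the hammer falls at A's limit of $987.

D wins at $987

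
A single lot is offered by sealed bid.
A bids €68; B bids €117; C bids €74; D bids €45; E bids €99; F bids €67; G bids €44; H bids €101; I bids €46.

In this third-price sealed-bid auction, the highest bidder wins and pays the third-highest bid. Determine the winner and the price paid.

Bids ranked: 117 (B) > 101 (H) > 99 (E) > 74 (C) > 68 (A) > 67 (F) > …
B is highest; pays the third-highest bid, €99.

B pays €99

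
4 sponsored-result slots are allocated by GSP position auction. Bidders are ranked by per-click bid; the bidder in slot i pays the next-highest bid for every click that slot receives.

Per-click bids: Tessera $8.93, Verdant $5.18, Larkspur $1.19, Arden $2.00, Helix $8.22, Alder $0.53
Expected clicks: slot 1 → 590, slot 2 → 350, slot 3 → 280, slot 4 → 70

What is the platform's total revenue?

Total revenue: $7306.10

Per-click bids in order: $8.93 (Tessera) > $8.22 (Helix) > $5.18 (Verdant) > $2.00 (Arden) > $1.19 (Larkspur) > …
Slot 1: Tessera pays $8.22 × 590 = $4849.80
Slot 2: Helix pays $5.18 × 350 = $1813.00
Slot 3: Verdant pays $2.00 × 280 = $560.00
Slot 4: Arden pays $1.19 × 70 = $83.30
Total = $7306.10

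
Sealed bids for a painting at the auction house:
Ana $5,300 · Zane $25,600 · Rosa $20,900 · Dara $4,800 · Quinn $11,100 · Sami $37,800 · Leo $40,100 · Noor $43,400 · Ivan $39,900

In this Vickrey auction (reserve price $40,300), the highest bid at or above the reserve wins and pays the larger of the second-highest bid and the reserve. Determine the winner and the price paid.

Noor pays $40,300

Rule: the highest bid at or above the reserve wins and pays the larger of the second-highest bid and the reserve.
Bids ranked: 43,400 (Noor) > 40,100 (Leo) > 39,900 (Ivan) > 37,800 (Sami) > 25,600 (Zane) > 20,900 (Rosa) > …
Highest eligible bid: Noor at $43,400.
Second-highest bid $40,100 is below the reserve $40,300, so the reserve binds → payment $40,300.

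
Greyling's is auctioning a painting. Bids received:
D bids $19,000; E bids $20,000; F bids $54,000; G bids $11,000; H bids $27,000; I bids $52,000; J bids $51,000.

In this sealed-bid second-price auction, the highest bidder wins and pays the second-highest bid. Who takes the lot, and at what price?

Sorting bids: 54,000 (F) > 52,000 (I) > 51,000 (J) > 27,000 (H) > 20,000 (E) > 19,000 (D) > …
F is highest; pays the second-highest bid, $52,000.

F pays $52,000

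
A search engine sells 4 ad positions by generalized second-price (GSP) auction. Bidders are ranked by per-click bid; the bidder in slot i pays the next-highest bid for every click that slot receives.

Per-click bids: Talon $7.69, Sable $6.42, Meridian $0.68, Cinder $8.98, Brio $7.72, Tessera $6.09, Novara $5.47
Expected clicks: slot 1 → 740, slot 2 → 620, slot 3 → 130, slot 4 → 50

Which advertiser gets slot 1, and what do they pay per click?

Sorting advertisers: $8.98 (Cinder) > $7.72 (Brio) > $7.69 (Talon) > $6.42 (Sable) > $6.09 (Tessera) > …
Slot 1 goes to the first-ranked bidder, Cinder, who pays the next bid down: $7.72/click.

Cinder; $7.72 per click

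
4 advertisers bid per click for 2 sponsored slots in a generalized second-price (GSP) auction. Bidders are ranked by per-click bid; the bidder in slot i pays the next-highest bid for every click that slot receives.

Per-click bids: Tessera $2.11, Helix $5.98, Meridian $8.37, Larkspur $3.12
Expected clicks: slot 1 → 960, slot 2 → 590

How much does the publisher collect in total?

Ranked by bid: $8.37 (Meridian) > $5.98 (Helix) > $3.12 (Larkspur) > …
Slot 1: Meridian pays $5.98 × 960 = $5740.80
Slot 2: Helix pays $3.12 × 590 = $1840.80
Total = $7581.60

Total revenue: $7581.60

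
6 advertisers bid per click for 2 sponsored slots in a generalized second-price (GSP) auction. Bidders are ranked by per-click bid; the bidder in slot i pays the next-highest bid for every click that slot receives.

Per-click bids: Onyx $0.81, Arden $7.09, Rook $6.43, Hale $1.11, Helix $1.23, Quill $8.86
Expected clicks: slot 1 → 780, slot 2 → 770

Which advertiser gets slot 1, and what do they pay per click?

Quill; $7.09 per click

Per-click bids in order: $8.86 (Quill) > $7.09 (Arden) > $6.43 (Rook) > …
Slot 1 goes to the first-ranked bidder, Quill, who pays the next bid down: $7.09/click.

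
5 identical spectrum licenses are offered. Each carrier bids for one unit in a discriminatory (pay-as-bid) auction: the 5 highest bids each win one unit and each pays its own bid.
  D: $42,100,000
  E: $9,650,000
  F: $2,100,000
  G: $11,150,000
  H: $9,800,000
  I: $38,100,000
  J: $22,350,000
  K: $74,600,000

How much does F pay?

F pays $0

Ordering the bids: 74,600,000 (K), 42,100,000 (D), 38,100,000 (I), 22,350,000 (J), 11,150,000 (G), 9,800,000 (H), 9,650,000 (E), …
Winners (5 units): K, D, I, J, G.
F does not win → $0.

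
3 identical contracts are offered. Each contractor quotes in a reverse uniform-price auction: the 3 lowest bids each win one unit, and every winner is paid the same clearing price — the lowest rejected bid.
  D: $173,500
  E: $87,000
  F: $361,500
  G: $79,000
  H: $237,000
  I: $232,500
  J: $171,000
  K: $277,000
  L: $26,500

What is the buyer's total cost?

Total cost: $513,000

Bids ranked low→high: 26,500 (L), 79,000 (G), 87,000 (E), 171,000 (J), 173,500 (D), …
Lowest 3: L, G, E.
Clearing price = lowest rejected bid = $171,000.
Total cost = 3 × $171,000 = $513,000.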